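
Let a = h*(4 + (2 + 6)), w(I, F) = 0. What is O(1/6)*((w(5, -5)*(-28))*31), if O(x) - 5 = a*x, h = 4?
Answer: 0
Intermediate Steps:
a = 48 (a = 4*(4 + (2 + 6)) = 4*(4 + 8) = 4*12 = 48)
O(x) = 5 + 48*x
O(1/6)*((w(5, -5)*(-28))*31) = (5 + 48/6)*((0*(-28))*31) = (5 + 48*(⅙))*(0*31) = (5 + 8)*0 = 13*0 = 0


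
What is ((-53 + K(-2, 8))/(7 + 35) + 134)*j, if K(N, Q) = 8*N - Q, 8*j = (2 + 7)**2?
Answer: 21411/16 ≈ 1338.2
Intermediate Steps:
j = 81/8 (j = (2 + 7)**2/8 = (1/8)*9**2 = (1/8)*81 = 81/8 ≈ 10.125)
K(N, Q) = -Q + 8*N
((-53 + K(-2, 8))/(7 + 35) + 134)*j = ((-53 + (-1*8 + 8*(-2)))/(7 + 35) + 134)*(81/8) = ((-53 + (-8 - 16))/42 + 134)*(81/8) = ((-53 - 24)*(1/42) + 134)*(81/8) = (-77*1/42 + 134)*(81/8) = (-11/6 + 134)*(81/8) = (793/6)*(81/8) = 21411/16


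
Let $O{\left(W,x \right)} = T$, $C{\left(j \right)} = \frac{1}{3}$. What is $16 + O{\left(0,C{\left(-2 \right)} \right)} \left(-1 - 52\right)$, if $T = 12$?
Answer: $-620$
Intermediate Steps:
$C{\left(j \right)} = \frac{1}{3}$
$O{\left(W,x \right)} = 12$
$16 + O{\left(0,C{\left(-2 \right)} \right)} \left(-1 - 52\right) = 16 + 12 \left(-1 - 52\right) = 16 + 12 \left(-53\right) = 16 - 636 = -620$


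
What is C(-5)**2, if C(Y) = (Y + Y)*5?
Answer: 2500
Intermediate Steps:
C(Y) = 10*Y (C(Y) = (2*Y)*5 = 10*Y)
C(-5)**2 = (10*(-5))**2 = (-50)**2 = 2500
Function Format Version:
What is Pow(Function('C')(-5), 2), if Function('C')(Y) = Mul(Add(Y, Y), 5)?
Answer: 2500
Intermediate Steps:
Function('C')(Y) = Mul(10, Y) (Function('C')(Y) = Mul(Mul(2, Y), 5) = Mul(10, Y))
Pow(Function('C')(-5), 2) = Pow(Mul(10, -5), 2) = Pow(-50, 2) = 2500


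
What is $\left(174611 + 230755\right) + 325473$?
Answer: $730839$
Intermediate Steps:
$\left(174611 + 230755\right) + 325473 = 405366 + 325473 = 730839$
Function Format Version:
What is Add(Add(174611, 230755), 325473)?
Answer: 730839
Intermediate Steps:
Add(Add(174611, 230755), 325473) = Add(405366, 325473) = 730839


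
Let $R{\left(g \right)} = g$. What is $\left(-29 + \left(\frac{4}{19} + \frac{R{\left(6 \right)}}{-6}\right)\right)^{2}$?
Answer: $\frac{320356}{361} \approx 887.41$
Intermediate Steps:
$\left(-29 + \left(\frac{4}{19} + \frac{R{\left(6 \right)}}{-6}\right)\right)^{2} = \left(-29 + \left(\frac{4}{19} + \frac{6}{-6}\right)\right)^{2} = \left(-29 + \left(4 \cdot \frac{1}{19} + 6 \left(- \frac{1}{6}\right)\right)\right)^{2} = \left(-29 + \left(\frac{4}{19} - 1\right)\right)^{2} = \left(-29 - \frac{15}{19}\right)^{2} = \left(- \frac{566}{19}\right)^{2} = \frac{320356}{361}$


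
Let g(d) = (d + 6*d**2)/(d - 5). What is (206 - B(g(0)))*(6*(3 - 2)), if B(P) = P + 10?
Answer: 1176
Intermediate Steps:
g(d) = (d + 6*d**2)/(-5 + d)
B(P) = 10 + P
(206 - B(g(0)))*(6*(3 - 2)) = (206 - (10 + 0*(1 + 6*0)/(-5 + 0)))*(6*(3 - 2)) = (206 - (10 + 0*(1 + 0)/(-5)))*(6*1) = (206 - (10 + 0*(-1/5)*1))*6 = (206 - (10 + 0))*6 = (206 - 1*10)*6 = (206 - 10)*6 = 196*6 = 1176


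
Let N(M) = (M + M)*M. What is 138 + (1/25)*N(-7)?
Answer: 3548/25 ≈ 141.92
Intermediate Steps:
N(M) = 2*M² (N(M) = (2*M)*M = 2*M²)
138 + (1/25)*N(-7) = 138 + (1/25)*(2*(-7)²) = 138 + (1*(1/25))*(2*49) = 138 + (1/25)*98 = 138 + 98/25 = 3548/25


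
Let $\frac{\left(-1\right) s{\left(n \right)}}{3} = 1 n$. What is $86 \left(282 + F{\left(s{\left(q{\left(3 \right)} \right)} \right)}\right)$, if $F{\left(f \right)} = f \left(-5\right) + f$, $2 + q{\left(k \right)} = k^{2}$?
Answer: $31476$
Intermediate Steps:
$q{\left(k \right)} = -2 + k^{2}$
$s{\left(n \right)} = - 3 n$ ($s{\left(n \right)} = - 3 \cdot 1 n = - 3 n$)
$F{\left(f \right)} = - 4 f$ ($F{\left(f \right)} = - 5 f + f = - 4 f$)
$86 \left(282 + F{\left(s{\left(q{\left(3 \right)} \right)} \right)}\right) = 86 \left(282 - 4 \left(- 3 \left(-2 + 3^{2}\right)\right)\right) = 86 \left(282 - 4 \left(- 3 \left(-2 + 9\right)\right)\right) = 86 \left(282 - 4 \left(\left(-3\right) 7\right)\right) = 86 \left(282 - -84\right) = 86 \left(282 + 84\right) = 86 \cdot 366 = 31476$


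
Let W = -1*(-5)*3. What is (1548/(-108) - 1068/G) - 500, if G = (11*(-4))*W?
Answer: -84598/165 ≈ -512.71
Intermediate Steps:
W = 15 (W = 5*3 = 15)
G = -660 (G = (11*(-4))*15 = -44*15 = -660)
(1548/(-108) - 1068/G) - 500 = (1548/(-108) - 1068/(-660)) - 500 = (1548*(-1/108) - 1068*(-1/660)) - 500 = (-43/3 + 89/55) - 500 = -2098/165 - 500 = -84598/165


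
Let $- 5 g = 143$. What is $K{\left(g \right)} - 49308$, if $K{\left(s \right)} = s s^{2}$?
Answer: $- \frac{9087707}{125} \approx -72702.0$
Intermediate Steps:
$g = - \frac{143}{5}$ ($g = \left(- \frac{1}{5}\right) 143 = - \frac{143}{5} \approx -28.6$)
$K{\left(s \right)} = s^{3}$
$K{\left(g \right)} - 49308 = \left(- \frac{143}{5}\right)^{3} - 49308 = - \frac{2924207}{125} - 49308 = - \frac{9087707}{125}$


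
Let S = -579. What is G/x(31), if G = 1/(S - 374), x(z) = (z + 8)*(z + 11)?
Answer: -1/1561014 ≈ -6.4061e-7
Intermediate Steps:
x(z) = (8 + z)*(11 + z)
G = -1/953 (G = 1/(-579 - 374) = 1/(-953) = -1/953 ≈ -0.0010493)
G/x(31) = -1/(953*(88 + 31**2 + 19*31)) = -1/(953*(88 + 961 + 589)) = -1/953/1638 = -1/953*1/1638 = -1/1561014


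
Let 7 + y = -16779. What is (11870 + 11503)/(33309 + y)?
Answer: 23373/16523 ≈ 1.4146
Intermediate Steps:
y = -16786 (y = -7 - 16779 = -16786)
(11870 + 11503)/(33309 + y) = (11870 + 11503)/(33309 - 16786) = 23373/16523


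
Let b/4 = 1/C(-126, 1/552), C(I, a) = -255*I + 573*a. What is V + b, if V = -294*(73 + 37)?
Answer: -191197669004/5912111 ≈ -32340.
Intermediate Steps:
V = -32340 (V = -294*110 = -32340)
b = 736/5912111 (b = 4/(-255*(-126) + 573/552) = 4/(32130 + 573*(1/552)) = 4/(32130 + 191/184) = 4/(5912111/184) = 4*(184/5912111) = 736/5912111 ≈ 0.00012449)
V + b = -32340 + 736/5912111 = -191197669004/5912111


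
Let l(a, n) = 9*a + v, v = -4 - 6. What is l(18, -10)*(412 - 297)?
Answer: 17480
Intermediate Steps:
v = -10
l(a, n) = -10 + 9*a (l(a, n) = 9*a - 10 = -10 + 9*a)
l(18, -10)*(412 - 297) = (-10 + 9*18)*(412 - 297) = (-10 + 162)*115 = 152*115 = 17480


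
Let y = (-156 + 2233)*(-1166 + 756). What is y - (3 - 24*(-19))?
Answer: -852029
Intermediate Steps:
y = -851570 (y = 2077*(-410) = -851570)
y - (3 - 24*(-19)) = -851570 - (3 - 24*(-19)) = -851570 - (3 + 456) = -851570 - 1*459 = -851570 - 459 = -852029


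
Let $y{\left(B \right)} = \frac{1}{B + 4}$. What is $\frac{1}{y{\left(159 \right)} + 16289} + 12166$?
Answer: $\frac{32302044091}{2655108} \approx 12166.0$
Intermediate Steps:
$y{\left(B \right)} = \frac{1}{4 + B}$
$\frac{1}{y{\left(159 \right)} + 16289} + 12166 = \frac{1}{\frac{1}{4 + 159} + 16289} + 12166 = \frac{1}{\frac{1}{163} + 16289} + 12166 = \frac{1}{\frac{2655108}{163}} + 12166 = \frac{163}{2655108} + 12166 = \frac{32302044091}{2655108}$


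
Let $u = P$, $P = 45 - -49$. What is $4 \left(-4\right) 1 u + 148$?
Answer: $-1356$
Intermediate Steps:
$P = 94$ ($P = 45 + 49 = 94$)
$u = 94$
$4 \left(-4\right) 1 u + 148 = 4 \left(-4\right) 1 \cdot 94 + 148 = \left(-16\right) 1 \cdot 94 + 148 = \left(-16\right) 94 + 148 = -1504 + 148 = -1356$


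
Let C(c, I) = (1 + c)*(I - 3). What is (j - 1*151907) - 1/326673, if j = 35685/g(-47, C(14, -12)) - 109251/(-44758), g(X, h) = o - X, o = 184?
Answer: -3486643005107159/22976218782 ≈ -1.5175e+5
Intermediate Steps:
C(c, I) = (1 + c)*(-3 + I)
g(X, h) = 184 - X
j = 11036913/70334 (j = 35685/(184 - 1*(-47)) - 109251/(-44758) = 35685/(184 + 47) - 109251*(-1/44758) = 35685/231 + 109251/44758 = 35685*(1/231) + 109251/44758 = 11895/77 + 109251/44758 = 11036913/70334 ≈ 156.92)
(j - 1*151907) - 1/326673 = (11036913/70334 - 1*151907) - 1/326673 = (11036913/70334 - 151907) - 1*1/326673 = -10673190025/70334 - 1/326673 = -3486643005107159/22976218782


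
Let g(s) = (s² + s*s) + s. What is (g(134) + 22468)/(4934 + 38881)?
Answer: 58514/43815 ≈ 1.3355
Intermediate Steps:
g(s) = s + 2*s² (g(s) = (s² + s²) + s = 2*s² + s = s + 2*s²)
(g(134) + 22468)/(4934 + 38881) = (134*(1 + 2*134) + 22468)/(4934 + 38881) = (134*(1 + 268) + 22468)/43815 = (134*269 + 22468)*(1/43815) = (36046 + 22468)*(1/43815) = 58514*(1/43815) = 58514/43815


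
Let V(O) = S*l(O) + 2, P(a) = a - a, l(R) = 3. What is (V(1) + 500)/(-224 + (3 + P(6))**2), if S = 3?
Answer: -511/215 ≈ -2.3767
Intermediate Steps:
P(a) = 0
V(O) = 11 (V(O) = 3*3 + 2 = 9 + 2 = 11)
(V(1) + 500)/(-224 + (3 + P(6))**2) = (11 + 500)/(-224 + (3 + 0)**2) = 511/(-224 + 3**2) = 511/(-224 + 9) = 511/(-215) = 511*(-1/215) = -511/215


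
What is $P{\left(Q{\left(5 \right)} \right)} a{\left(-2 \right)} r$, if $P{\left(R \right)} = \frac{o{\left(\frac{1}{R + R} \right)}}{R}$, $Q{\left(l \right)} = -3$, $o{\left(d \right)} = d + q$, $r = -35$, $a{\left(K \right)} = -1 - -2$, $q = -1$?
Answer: $- \frac{245}{18} \approx -13.611$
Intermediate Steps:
$a{\left(K \right)} = 1$ ($a{\left(K \right)} = -1 + 2 = 1$)
$o{\left(d \right)} = -1 + d$ ($o{\left(d \right)} = d - 1 = -1 + d$)
$P{\left(R \right)} = \frac{-1 + \frac{1}{2 R}}{R}$ ($P{\left(R \right)} = \frac{-1 + \frac{1}{R + R}}{R} = \frac{-1 + \frac{1}{2 R}}{R}$)
$P{\left(Q{\left(5 \right)} \right)} a{\left(-2 \right)} r = \frac{\frac{1}{2} - -3}{9} \cdot 1 \left(-35\right) = \frac{\frac{1}{2} + 3}{9} \cdot 1 \left(-35\right) = \frac{1}{9} \cdot \frac{7}{2} \cdot 1 \left(-35\right) = \frac{7}{18} \cdot 1 \left(-35\right) = \frac{7}{18} \left(-35\right) = - \frac{245}{18}$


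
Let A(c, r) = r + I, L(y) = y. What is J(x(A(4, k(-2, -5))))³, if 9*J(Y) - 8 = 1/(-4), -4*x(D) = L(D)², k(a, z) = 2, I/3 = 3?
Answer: 29791/46656 ≈ 0.63852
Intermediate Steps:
I = 9 (I = 3*3 = 9)
A(c, r) = 9 + r (A(c, r) = r + 9 = 9 + r)
x(D) = -D²/4
J(Y) = 31/36 (J(Y) = 8/9 + (⅑)/(-4) = 8/9 + (⅑)*(-¼) = 8/9 - 1/36 = 31/36)
J(x(A(4, k(-2, -5))))³ = (31/36)³ = 29791/46656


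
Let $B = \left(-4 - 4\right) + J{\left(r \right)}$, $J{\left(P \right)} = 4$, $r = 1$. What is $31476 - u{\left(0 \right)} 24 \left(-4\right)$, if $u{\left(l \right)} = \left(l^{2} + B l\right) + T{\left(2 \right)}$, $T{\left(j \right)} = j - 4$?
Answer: $31284$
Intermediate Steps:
$T{\left(j \right)} = -4 + j$
$B = -4$ ($B = \left(-4 - 4\right) + 4 = -8 + 4 = -4$)
$u{\left(l \right)} = -2 + l^{2} - 4 l$ ($u{\left(l \right)} = \left(l^{2} - 4 l\right) + \left(-4 + 2\right) = \left(l^{2} - 4 l\right) - 2 = -2 + l^{2} - 4 l$)
$31476 - u{\left(0 \right)} 24 \left(-4\right) = 31476 - \left(-2 + 0^{2} - 0\right) 24 \left(-4\right) = 31476 - \left(-2 + 0 + 0\right) 24 \left(-4\right) = 31476 - \left(-2\right) 24 \left(-4\right) = 31476 - \left(-48\right) \left(-4\right) = 31476 - 192 = 31284$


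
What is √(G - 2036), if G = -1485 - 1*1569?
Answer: I*√5090 ≈ 71.344*I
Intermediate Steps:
G = -3054 (G = -1485 - 1569 = -3054)
√(G - 2036) = √(-3054 - 2036) = √(-5090) = I*√5090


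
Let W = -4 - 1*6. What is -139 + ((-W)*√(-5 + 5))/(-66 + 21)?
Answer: -139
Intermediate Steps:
W = -10 (W = -4 - 6 = -10)
-139 + ((-W)*√(-5 + 5))/(-66 + 21) = -139 + ((-1*(-10))*√(-5 + 5))/(-66 + 21) = -139 + (10*√0)/(-45) = -139 - 2*0/9 = -139 - 1/45*0 = -139 + 0 = -139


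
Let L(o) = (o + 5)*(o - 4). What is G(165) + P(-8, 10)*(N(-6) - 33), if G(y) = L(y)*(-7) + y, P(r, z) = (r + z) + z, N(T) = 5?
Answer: -191761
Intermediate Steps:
L(o) = (-4 + o)*(5 + o) (L(o) = (5 + o)*(-4 + o) = (-4 + o)*(5 + o))
P(r, z) = r + 2*z
G(y) = 140 - 7*y**2 - 6*y (G(y) = (-20 + y + y**2)*(-7) + y = (140 - 7*y - 7*y**2) + y = 140 - 7*y**2 - 6*y)
G(165) + P(-8, 10)*(N(-6) - 33) = (140 - 7*165**2 - 6*165) + (-8 + 2*10)*(5 - 33) = (140 - 7*27225 - 990) + (-8 + 20)*(-28) = (140 - 190575 - 990) + 12*(-28) = -191425 - 336 = -191761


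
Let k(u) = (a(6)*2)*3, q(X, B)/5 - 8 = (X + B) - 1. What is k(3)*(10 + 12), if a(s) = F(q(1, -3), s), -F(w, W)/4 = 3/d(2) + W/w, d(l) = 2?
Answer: -22968/25 ≈ -918.72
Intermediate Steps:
q(X, B) = 35 + 5*B + 5*X (q(X, B) = 40 + 5*((X + B) - 1) = 40 + 5*((B + X) - 1) = 40 + 5*(-1 + B + X) = 40 + (-5 + 5*B + 5*X) = 35 + 5*B + 5*X)
F(w, W) = -6 - 4*W/w (F(w, W) = -4*(3/2 + W/w) = -6 - 4*W/w)
a(s) = -6 - 4*s/25 (a(s) = -6 - 4*s/(35 + 5*(-3) + 5*1) = -6 - 4*s/(35 - 15 + 5) = -6 - 4*s/25)
k(u) = -1044/25 (k(u) = ((-6 - 4/25*6)*2)*3 = ((-6 - 24/25)*2)*3 = -174/25*2*3 = -348/25*3 = -1044/25)
k(3)*(10 + 12) = -1044*(10 + 12)/25 = -1044/25*22 = -22968/25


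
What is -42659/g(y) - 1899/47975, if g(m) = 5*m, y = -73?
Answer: 409174478/3502175 ≈ 116.83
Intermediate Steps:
-42659/g(y) - 1899/47975 = -42659/(5*(-73)) - 1899/47975 = -42659/(-365) - 1899*1/47975 = -42659*(-1/365) - 1899/47975 = 42659/365 - 1899/47975 = 409174478/3502175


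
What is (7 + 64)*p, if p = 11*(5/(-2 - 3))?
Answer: -781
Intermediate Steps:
p = -11 (p = 11*(5/(-5)) = 11*(-⅕*5) = 11*(-1) = -11)
(7 + 64)*p = (7 + 64)*(-11) = 71*(-11) = -781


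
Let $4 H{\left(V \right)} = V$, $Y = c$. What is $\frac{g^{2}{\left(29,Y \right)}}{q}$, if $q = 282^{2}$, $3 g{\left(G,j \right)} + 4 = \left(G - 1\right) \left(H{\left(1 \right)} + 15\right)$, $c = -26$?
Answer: $\frac{1}{4} \approx 0.25$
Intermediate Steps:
$Y = -26$
$H{\left(V \right)} = \frac{V}{4}$
$g{\left(G,j \right)} = - \frac{77}{12} + \frac{61 G}{12}$ ($g{\left(G,j \right)} = - \frac{4}{3} + \frac{\left(G - 1\right) \left(\frac{1}{4} \cdot 1 + 15\right)}{3} = - \frac{4}{3} + \frac{\left(-1 + G\right) \left(\frac{1}{4} + 15\right)}{3} = - \frac{4}{3} + \frac{\left(-1 + G\right) \frac{61}{4}}{3} = - \frac{4}{3} + \frac{- \frac{61}{4} + \frac{61 G}{4}}{3} = - \frac{4}{3} + \left(- \frac{61}{12} + \frac{61 G}{12}\right) = - \frac{77}{12} + \frac{61 G}{12}$)
$q = 79524$
$\frac{g^{2}{\left(29,Y \right)}}{q} = \frac{\left(- \frac{77}{12} + \frac{61}{12} \cdot 29\right)^{2}}{79524} = \left(- \frac{77}{12} + \frac{1769}{12}\right)^{2} \cdot \frac{1}{79524} = 141^{2} \cdot \frac{1}{79524} = 19881 \cdot \frac{1}{79524} = \frac{1}{4}$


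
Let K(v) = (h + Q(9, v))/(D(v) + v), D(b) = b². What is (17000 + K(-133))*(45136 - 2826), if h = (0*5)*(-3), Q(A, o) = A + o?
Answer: 3156874718390/4389 ≈ 7.1927e+8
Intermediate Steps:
h = 0 (h = 0*(-3) = 0)
K(v) = (9 + v)/(v + v²) (K(v) = (0 + (9 + v))/(v² + v) = (9 + v)/(v + v²))
(17000 + K(-133))*(45136 - 2826) = (17000 + (9 - 133)/((-133)*(1 - 133)))*(45136 - 2826) = (17000 - 1/133*(-124)/(-132))*42310 = (17000 - 1/133*(-1/132)*(-124))*42310 = (17000 - 31/4389)*42310 = (74612969/4389)*42310 = 3156874718390/4389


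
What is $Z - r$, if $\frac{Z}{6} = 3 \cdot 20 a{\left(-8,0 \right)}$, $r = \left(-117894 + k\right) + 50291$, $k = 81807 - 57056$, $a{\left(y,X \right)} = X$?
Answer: $42852$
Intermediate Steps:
$k = 24751$
$r = -42852$ ($r = \left(-117894 + 24751\right) + 50291 = -93143 + 50291 = -42852$)
$Z = 0$ ($Z = 6 \cdot 3 \cdot 20 \cdot 0 = 6 \cdot 60 \cdot 0 = 6 \cdot 0 = 0$)
$Z - r = 0 - -42852 = 0 + 42852 = 42852$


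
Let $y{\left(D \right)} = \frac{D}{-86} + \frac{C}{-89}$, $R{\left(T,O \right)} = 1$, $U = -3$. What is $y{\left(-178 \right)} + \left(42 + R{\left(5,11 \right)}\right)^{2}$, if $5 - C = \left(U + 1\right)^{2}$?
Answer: $\frac{7084001}{3827} \approx 1851.1$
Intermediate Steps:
$C = 1$ ($C = 5 - \left(-3 + 1\right)^{2} = 5 - \left(-2\right)^{2} = 5 - 4 = 1$)
$y{\left(D \right)} = - \frac{1}{89} - \frac{D}{86}$ ($y{\left(D \right)} = \frac{D}{-86} + 1 \frac{1}{-89} = D \left(- \frac{1}{86}\right) + 1 \left(- \frac{1}{89}\right) = - \frac{D}{86} - \frac{1}{89} = - \frac{1}{89} - \frac{D}{86}$)
$y{\left(-178 \right)} + \left(42 + R{\left(5,11 \right)}\right)^{2} = \left(- \frac{1}{89} - - \frac{89}{43}\right) + \left(42 + 1\right)^{2} = \left(- \frac{1}{89} + \frac{89}{43}\right) + 43^{2} = \frac{7878}{3827} + 1849 = \frac{7084001}{3827}$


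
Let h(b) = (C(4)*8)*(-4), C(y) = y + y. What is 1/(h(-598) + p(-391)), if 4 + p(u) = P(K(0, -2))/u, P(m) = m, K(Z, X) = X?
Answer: -391/101658 ≈ -0.0038462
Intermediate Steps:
C(y) = 2*y
h(b) = -256 (h(b) = ((2*4)*8)*(-4) = (8*8)*(-4) = 64*(-4) = -256)
p(u) = -4 - 2/u
1/(h(-598) + p(-391)) = 1/(-256 + (-4 - 2/(-391))) = 1/(-256 + (-4 - 2*(-1/391))) = 1/(-256 + (-4 + 2/391)) = 1/(-256 - 1562/391) = 1/(-101658/391) = -391/101658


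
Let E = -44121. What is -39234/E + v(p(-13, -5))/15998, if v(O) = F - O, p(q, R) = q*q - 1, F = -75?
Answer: 205648043/235282586 ≈ 0.87405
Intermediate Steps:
p(q, R) = -1 + q² (p(q, R) = q² - 1 = -1 + q²)
v(O) = -75 - O
-39234/E + v(p(-13, -5))/15998 = -39234/(-44121) + (-75 - (-1 + (-13)²))/15998 = -39234*(-1/44121) + (-75 - (-1 + 169))*(1/15998) = 13078/14707 + (-75 - 1*168)*(1/15998) = 13078/14707 + (-75 - 168)*(1/15998) = 13078/14707 - 243*1/15998 = 13078/14707 - 243/15998 = 205648043/235282586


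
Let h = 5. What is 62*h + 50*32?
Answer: 1910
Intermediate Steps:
62*h + 50*32 = 62*5 + 50*32 = 310 + 1600 = 1910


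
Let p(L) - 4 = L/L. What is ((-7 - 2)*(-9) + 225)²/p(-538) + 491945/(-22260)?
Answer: 416375527/22260 ≈ 18705.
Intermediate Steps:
p(L) = 5 (p(L) = 4 + L/L = 4 + 1 = 5)
((-7 - 2)*(-9) + 225)²/p(-538) + 491945/(-22260) = ((-7 - 2)*(-9) + 225)²/5 + 491945/(-22260) = (-9*(-9) + 225)²*(⅕) + 491945*(-1/22260) = (81 + 225)²*(⅕) - 98389/4452 = 306²*(⅕) - 98389/4452 = 93636*(⅕) - 98389/4452 = 93636/5 - 98389/4452 = 416375527/22260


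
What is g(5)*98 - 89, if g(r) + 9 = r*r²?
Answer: 11279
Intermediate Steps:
g(r) = -9 + r³ (g(r) = -9 + r*r² = -9 + r³)
g(5)*98 - 89 = (-9 + 5³)*98 - 89 = (-9 + 125)*98 - 89 = 116*98 - 89 = 11368 - 89 = 11279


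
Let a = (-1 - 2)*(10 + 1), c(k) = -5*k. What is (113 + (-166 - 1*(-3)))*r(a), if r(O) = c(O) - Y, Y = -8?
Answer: -8650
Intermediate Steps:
a = -33 (a = -3*11 = -33)
r(O) = 8 - 5*O (r(O) = -5*O - 1*(-8) = -5*O + 8 = 8 - 5*O)
(113 + (-166 - 1*(-3)))*r(a) = (113 + (-166 - 1*(-3)))*(8 - 5*(-33)) = (113 + (-166 + 3))*(8 + 165) = (113 - 163)*173 = -50*173 = -8650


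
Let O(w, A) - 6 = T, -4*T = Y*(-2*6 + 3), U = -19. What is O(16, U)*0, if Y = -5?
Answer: 0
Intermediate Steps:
T = -45/4 (T = -(-5)*(-2*6 + 3)/4 = -(-5)*(-12 + 3)/4 = -(-5)*(-9)/4 = -1/4*45 = -45/4 ≈ -11.250)
O(w, A) = -21/4 (O(w, A) = 6 - 45/4 = -21/4)
O(16, U)*0 = -21/4*0 = 0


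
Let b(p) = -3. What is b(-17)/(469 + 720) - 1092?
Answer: -1298391/1189 ≈ -1092.0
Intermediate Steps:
b(-17)/(469 + 720) - 1092 = -3/(469 + 720) - 1092 = -3/1189 - 1092 = -1298391/1189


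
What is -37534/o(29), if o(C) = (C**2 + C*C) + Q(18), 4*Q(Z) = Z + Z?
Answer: -37534/1691 ≈ -22.196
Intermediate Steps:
Q(Z) = Z/2 (Q(Z) = (Z + Z)/4 = (2*Z)/4 = Z/2)
o(C) = 9 + 2*C**2 (o(C) = (C**2 + C*C) + (1/2)*18 = (C**2 + C**2) + 9 = 2*C**2 + 9 = 9 + 2*C**2)
-37534/o(29) = -37534/(9 + 2*29**2) = -37534/(9 + 2*841) = -37534/(9 + 1682) = -37534/1691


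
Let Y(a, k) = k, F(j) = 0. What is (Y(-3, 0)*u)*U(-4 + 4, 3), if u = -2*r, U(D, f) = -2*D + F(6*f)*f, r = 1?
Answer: 0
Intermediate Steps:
U(D, f) = -2*D (U(D, f) = -2*D + 0*f = -2*D + 0 = -2*D)
u = -2 (u = -2*1 = -2)
(Y(-3, 0)*u)*U(-4 + 4, 3) = (0*(-2))*(-2*(-4 + 4)) = 0*(-2*0) = 0*0 = 0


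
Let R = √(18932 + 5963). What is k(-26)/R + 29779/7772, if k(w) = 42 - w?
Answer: 29779/7772 + 68*√24895/24895 ≈ 4.2626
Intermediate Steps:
R = √24895 ≈ 157.78
k(-26)/R + 29779/7772 = (42 - 1*(-26))/(√24895) + 29779/7772 = (42 + 26)*(√24895/24895) + 29779*(1/7772) = 68*(√24895/24895) + 29779/7772 = 68*√24895/24895 + 29779/7772 = 29779/7772 + 68*√24895/24895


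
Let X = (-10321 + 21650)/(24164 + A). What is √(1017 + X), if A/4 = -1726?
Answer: √75791891935/8630 ≈ 31.901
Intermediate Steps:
A = -6904 (A = 4*(-1726) = -6904)
X = 11329/17260 (X = (-10321 + 21650)/(24164 - 6904) = 11329/17260 ≈ 0.65637)
√(1017 + X) = √(1017 + 11329/17260) = √(17564749/17260) = √75791891935/8630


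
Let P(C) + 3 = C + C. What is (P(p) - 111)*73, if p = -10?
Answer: -9782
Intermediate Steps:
P(C) = -3 + 2*C (P(C) = -3 + (C + C) = -3 + 2*C)
(P(p) - 111)*73 = ((-3 + 2*(-10)) - 111)*73 = ((-3 - 20) - 111)*73 = (-23 - 111)*73 = -134*73 = -9782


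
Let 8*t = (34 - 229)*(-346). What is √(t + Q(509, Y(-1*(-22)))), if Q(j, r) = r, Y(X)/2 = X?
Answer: √33911/2 ≈ 92.075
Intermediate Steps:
Y(X) = 2*X
t = 33735/4 (t = ((34 - 229)*(-346))/8 = (-195*(-346))/8 = (⅛)*67470 = 33735/4 ≈ 8433.8)
√(t + Q(509, Y(-1*(-22)))) = √(33735/4 + 2*(-1*(-22))) = √(33735/4 + 2*22) = √(33735/4 + 44) = √(33911/4) = √33911/2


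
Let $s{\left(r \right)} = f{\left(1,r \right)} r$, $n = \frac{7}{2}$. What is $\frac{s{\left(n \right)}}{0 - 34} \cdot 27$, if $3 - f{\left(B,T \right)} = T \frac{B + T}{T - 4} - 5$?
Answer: $- \frac{14931}{136} \approx -109.79$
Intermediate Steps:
$n = \frac{7}{2}$ ($n = 7 \cdot \frac{1}{2} = \frac{7}{2} \approx 3.5$)
$f{\left(B,T \right)} = 8 - \frac{T \left(B + T\right)}{-4 + T}$ ($f{\left(B,T \right)} = 3 - \left(T \frac{B + T}{T - 4} - 5\right) = 3 - \left(T \frac{B + T}{-4 + T} - 5\right) = 3 - \left(\frac{T \left(B + T\right)}{-4 + T} - 5\right) = 3 - \left(-5 + \frac{T \left(B + T\right)}{-4 + T}\right) = 8 - \frac{T \left(B + T\right)}{-4 + T}$)
$s{\left(r \right)} = \frac{r \left(-32 - r^{2} + 7 r\right)}{-4 + r}$ ($s{\left(r \right)} = \frac{-32 - r^{2} + 8 r - 1 r}{-4 + r} r = \frac{-32 - r^{2} + 8 r - r}{-4 + r} r = \frac{-32 - r^{2} + 7 r}{-4 + r} r = \frac{r \left(-32 - r^{2} + 7 r\right)}{-4 + r}$)
$\frac{s{\left(n \right)}}{0 - 34} \cdot 27 = \frac{\frac{7}{2} \frac{1}{-4 + \frac{7}{2}} \left(-32 - \left(\frac{7}{2}\right)^{2} + 7 \cdot \frac{7}{2}\right)}{0 - 34} \cdot 27 = \frac{\frac{7}{2} \frac{1}{- \frac{1}{2}} \left(-32 - \frac{49}{4} + \frac{49}{2}\right)}{-34} \cdot 27 = - \frac{\frac{7}{2} \left(-2\right) \left(-32 - \frac{49}{4} + \frac{49}{2}\right)}{34} \cdot 27 = - \frac{\frac{7}{2} \left(-2\right) \left(- \frac{79}{4}\right)}{34} \cdot 27 = \left(- \frac{1}{34}\right) \frac{553}{4} \cdot 27 = \left(- \frac{553}{136}\right) 27 = - \frac{14931}{136}$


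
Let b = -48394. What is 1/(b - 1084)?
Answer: -1/49478 ≈ -2.0211e-5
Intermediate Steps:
1/(b - 1084) = 1/(-48394 - 1084) = 1/(-49478) = -1/49478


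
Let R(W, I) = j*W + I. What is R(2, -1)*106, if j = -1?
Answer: -318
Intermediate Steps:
R(W, I) = I - W (R(W, I) = -W + I = I - W)
R(2, -1)*106 = (-1 - 1*2)*106 = (-1 - 2)*106 = -3*106 = -318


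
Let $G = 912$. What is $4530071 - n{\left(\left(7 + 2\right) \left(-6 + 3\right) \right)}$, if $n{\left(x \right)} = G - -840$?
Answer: $4528319$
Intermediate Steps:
$n{\left(x \right)} = 1752$ ($n{\left(x \right)} = 912 - -840 = 912 + 840 = 1752$)
$4530071 - n{\left(\left(7 + 2\right) \left(-6 + 3\right) \right)} = 4530071 - 1752 = 4528319$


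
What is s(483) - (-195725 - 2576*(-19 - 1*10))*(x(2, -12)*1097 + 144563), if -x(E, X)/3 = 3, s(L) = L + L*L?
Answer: 16300552262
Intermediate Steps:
s(L) = L + L**2
x(E, X) = -9 (x(E, X) = -3*3 = -9)
s(483) - (-195725 - 2576*(-19 - 1*10))*(x(2, -12)*1097 + 144563) = 483*(1 + 483) - (-195725 - 2576*(-19 - 1*10))*(-9*1097 + 144563) = 483*484 - (-195725 - 2576*(-19 - 10))*(-9873 + 144563) = 233772 - (-195725 - 2576*(-29))*134690 = 233772 - (-195725 + 74704)*134690 = 233772 - (-121021)*134690 = 233772 - 1*(-16300318490) = 233772 + 16300318490 = 16300552262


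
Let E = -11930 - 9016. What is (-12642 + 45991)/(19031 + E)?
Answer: -33349/1915 ≈ -17.415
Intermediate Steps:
E = -20946
(-12642 + 45991)/(19031 + E) = (-12642 + 45991)/(19031 - 20946) = 33349/(-1915) = 33349*(-1/1915) = -33349/1915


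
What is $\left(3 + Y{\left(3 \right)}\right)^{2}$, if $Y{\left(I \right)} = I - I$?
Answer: $9$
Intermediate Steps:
$Y{\left(I \right)} = 0$
$\left(3 + Y{\left(3 \right)}\right)^{2} = \left(3 + 0\right)^{2} = 3^{2} = 9$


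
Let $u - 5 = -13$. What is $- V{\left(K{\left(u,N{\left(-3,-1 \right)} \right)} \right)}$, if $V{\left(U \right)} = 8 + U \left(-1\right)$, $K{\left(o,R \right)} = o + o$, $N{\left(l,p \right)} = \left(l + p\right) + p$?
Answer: $-24$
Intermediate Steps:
$u = -8$ ($u = 5 - 13 = -8$)
$N{\left(l,p \right)} = l + 2 p$
$K{\left(o,R \right)} = 2 o$
$V{\left(U \right)} = 8 - U$
$- V{\left(K{\left(u,N{\left(-3,-1 \right)} \right)} \right)} = - (8 - 2 \left(-8\right)) = - (8 - -16) = - (8 + 16) = \left(-1\right) 24 = -24$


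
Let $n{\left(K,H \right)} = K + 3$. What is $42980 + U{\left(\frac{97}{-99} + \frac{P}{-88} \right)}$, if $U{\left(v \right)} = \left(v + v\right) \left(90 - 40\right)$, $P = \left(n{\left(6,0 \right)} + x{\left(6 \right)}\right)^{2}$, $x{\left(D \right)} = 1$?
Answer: $\frac{4234070}{99} \approx 42768.0$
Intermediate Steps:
$n{\left(K,H \right)} = 3 + K$
$P = 100$ ($P = \left(\left(3 + 6\right) + 1\right)^{2} = \left(9 + 1\right)^{2} = 10^{2} = 100$)
$U{\left(v \right)} = 100 v$ ($U{\left(v \right)} = 2 v 50 = 100 v$)
$42980 + U{\left(\frac{97}{-99} + \frac{P}{-88} \right)} = 42980 + 100 \left(\frac{97}{-99} + \frac{100}{-88}\right) = 42980 + 100 \left(97 \left(- \frac{1}{99}\right) + 100 \left(- \frac{1}{88}\right)\right) = 42980 + 100 \left(- \frac{97}{99} - \frac{25}{22}\right) = 42980 + 100 \left(- \frac{419}{198}\right) = 42980 - \frac{20950}{99} = \frac{4234070}{99}$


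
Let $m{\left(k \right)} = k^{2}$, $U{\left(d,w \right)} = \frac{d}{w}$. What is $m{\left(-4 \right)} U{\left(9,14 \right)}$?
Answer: $\frac{72}{7} \approx 10.286$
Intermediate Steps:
$m{\left(-4 \right)} U{\left(9,14 \right)} = \left(-4\right)^{2} \cdot \frac{9}{14} = 16 \cdot 9 \cdot \frac{1}{14} = 16 \cdot \frac{9}{14} = \frac{72}{7}$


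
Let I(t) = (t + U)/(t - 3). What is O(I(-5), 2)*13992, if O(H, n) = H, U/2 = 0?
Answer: 8745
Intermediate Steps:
U = 0 (U = 2*0 = 0)
I(t) = t/(-3 + t) (I(t) = (t + 0)/(t - 3) = t/(-3 + t))
O(I(-5), 2)*13992 = -5/(-3 - 5)*13992 = -5/(-8)*13992 = -5*(-1/8)*13992 = (5/8)*13992 = 8745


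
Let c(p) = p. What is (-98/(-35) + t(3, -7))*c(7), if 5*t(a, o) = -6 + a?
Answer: 77/5 ≈ 15.400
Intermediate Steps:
t(a, o) = -6/5 + a/5 (t(a, o) = (-6 + a)/5 = -6/5 + a/5)
(-98/(-35) + t(3, -7))*c(7) = (-98/(-35) + (-6/5 + (1/5)*3))*7 = (-98*(-1/35) + (-6/5 + 3/5))*7 = (14/5 - 3/5)*7 = (11/5)*7 = 77/5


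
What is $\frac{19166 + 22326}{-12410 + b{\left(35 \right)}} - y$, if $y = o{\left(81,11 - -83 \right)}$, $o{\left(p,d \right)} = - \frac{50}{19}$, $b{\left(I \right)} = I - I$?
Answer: $- \frac{83924}{117895} \approx -0.71185$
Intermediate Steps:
$b{\left(I \right)} = 0$
$o{\left(p,d \right)} = - \frac{50}{19}$ ($o{\left(p,d \right)} = \left(-50\right) \frac{1}{19} = - \frac{50}{19}$)
$y = - \frac{50}{19} \approx -2.6316$
$\frac{19166 + 22326}{-12410 + b{\left(35 \right)}} - y = \frac{19166 + 22326}{-12410 + 0} - - \frac{50}{19} = \frac{41492}{-12410} + \frac{50}{19} = 41492 \left(- \frac{1}{12410}\right) + \frac{50}{19} = - \frac{20746}{6205} + \frac{50}{19} = - \frac{83924}{117895}$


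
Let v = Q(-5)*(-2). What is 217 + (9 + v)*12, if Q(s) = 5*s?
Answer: 925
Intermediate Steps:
v = 50 (v = (5*(-5))*(-2) = -25*(-2) = 50)
217 + (9 + v)*12 = 217 + (9 + 50)*12 = 217 + 59*12 = 217 + 708 = 925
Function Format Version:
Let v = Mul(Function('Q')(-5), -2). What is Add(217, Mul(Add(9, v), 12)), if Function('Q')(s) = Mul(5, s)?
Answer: 925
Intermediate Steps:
v = 50 (v = Mul(Mul(5, -5), -2) = Mul(-25, -2) = 50)
Add(217, Mul(Add(9, v), 12)) = Add(217, Mul(Add(9, 50), 12)) = Add(217, Mul(59, 12)) = Add(217, 708) = 925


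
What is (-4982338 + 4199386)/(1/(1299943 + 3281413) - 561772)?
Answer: 3586981842912/2573677522831 ≈ 1.3937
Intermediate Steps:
(-4982338 + 4199386)/(1/(1299943 + 3281413) - 561772) = -782952/(1/4581356 - 561772) = -782952/(-2573677522831/4581356) = -782952*(-4581356/2573677522831) = 3586981842912/2573677522831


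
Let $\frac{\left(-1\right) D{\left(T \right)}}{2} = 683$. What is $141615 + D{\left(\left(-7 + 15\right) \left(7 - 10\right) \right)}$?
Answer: $140249$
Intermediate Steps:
$D{\left(T \right)} = -1366$ ($D{\left(T \right)} = \left(-2\right) 683 = -1366$)
$141615 + D{\left(\left(-7 + 15\right) \left(7 - 10\right) \right)} = 141615 - 1366 = 140249$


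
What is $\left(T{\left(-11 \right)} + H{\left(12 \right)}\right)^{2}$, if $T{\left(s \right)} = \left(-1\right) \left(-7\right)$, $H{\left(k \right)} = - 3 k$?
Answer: $841$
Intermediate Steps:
$T{\left(s \right)} = 7$
$\left(T{\left(-11 \right)} + H{\left(12 \right)}\right)^{2} = \left(7 - 36\right)^{2} = \left(-29\right)^{2} = 841$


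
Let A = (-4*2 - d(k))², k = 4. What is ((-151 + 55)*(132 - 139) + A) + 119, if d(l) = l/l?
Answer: 872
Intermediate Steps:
d(l) = 1
A = 81 (A = (-4*2 - 1*1)² = (-8 - 1)² = (-9)² = 81)
((-151 + 55)*(132 - 139) + A) + 119 = ((-151 + 55)*(132 - 139) + 81) + 119 = (-96*(-7) + 81) + 119 = (672 + 81) + 119 = 753 + 119 = 872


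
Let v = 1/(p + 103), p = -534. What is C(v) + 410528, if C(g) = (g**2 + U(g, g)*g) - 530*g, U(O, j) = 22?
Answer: 76260310757/185761 ≈ 4.1053e+5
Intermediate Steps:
v = -1/431 (v = 1/(-534 + 103) = 1/(-431) = -1/431 ≈ -0.0023202)
C(g) = g**2 - 508*g (C(g) = (g**2 + 22*g) - 530*g = g**2 - 508*g)
C(v) + 410528 = -(-508 - 1/431)/431 + 410528 = -1/431*(-218949/431) + 410528 = 218949/185761 + 410528 = 76260310757/185761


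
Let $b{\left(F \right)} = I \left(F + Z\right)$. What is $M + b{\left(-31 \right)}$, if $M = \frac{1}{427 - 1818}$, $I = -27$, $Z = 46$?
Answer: $- \frac{563356}{1391} \approx -405.0$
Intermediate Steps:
$b{\left(F \right)} = -1242 - 27 F$ ($b{\left(F \right)} = - 27 \left(F + 46\right) = - 27 \left(46 + F\right) = -1242 - 27 F$)
$M = - \frac{1}{1391}$ ($M = \frac{1}{-1391} = - \frac{1}{1391} \approx -0.00071891$)
$M + b{\left(-31 \right)} = - \frac{1}{1391} - 405 = - \frac{563356}{1391}$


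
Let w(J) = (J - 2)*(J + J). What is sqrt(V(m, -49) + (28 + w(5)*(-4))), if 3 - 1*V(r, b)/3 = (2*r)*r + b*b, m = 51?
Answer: 2*I*sqrt(5723) ≈ 151.3*I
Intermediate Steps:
w(J) = 2*J*(-2 + J) (w(J) = (-2 + J)*(2*J) = 2*J*(-2 + J))
V(r, b) = 9 - 6*r**2 - 3*b**2 (V(r, b) = 9 - 3*((2*r)*r + b*b) = 9 - 3*(2*r**2 + b**2) = 9 - 3*(b**2 + 2*r**2) = 9 + (-6*r**2 - 3*b**2) = 9 - 6*r**2 - 3*b**2)
sqrt(V(m, -49) + (28 + w(5)*(-4))) = sqrt((9 - 6*51**2 - 3*(-49)**2) + (28 + (2*5*(-2 + 5))*(-4))) = sqrt((9 - 6*2601 - 3*2401) + (28 + (2*5*3)*(-4))) = sqrt((9 - 15606 - 7203) + (28 + 30*(-4))) = sqrt(-22800 + (28 - 120)) = sqrt(-22800 - 92) = sqrt(-22892) = 2*I*sqrt(5723)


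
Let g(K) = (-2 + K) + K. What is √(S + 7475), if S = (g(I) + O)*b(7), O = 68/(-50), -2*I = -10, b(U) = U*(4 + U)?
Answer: √199657/5 ≈ 89.366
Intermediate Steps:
I = 5 (I = -½*(-10) = 5)
g(K) = -2 + 2*K
O = -34/25 (O = 68*(-1/50) = -34/25 ≈ -1.3600)
S = 12782/25 (S = ((-2 + 2*5) - 34/25)*(7*(4 + 7)) = ((-2 + 10) - 34/25)*(7*11) = (8 - 34/25)*77 = (166/25)*77 = 12782/25 ≈ 511.28)
√(S + 7475) = √(12782/25 + 7475) = √(199657/25) = √199657/5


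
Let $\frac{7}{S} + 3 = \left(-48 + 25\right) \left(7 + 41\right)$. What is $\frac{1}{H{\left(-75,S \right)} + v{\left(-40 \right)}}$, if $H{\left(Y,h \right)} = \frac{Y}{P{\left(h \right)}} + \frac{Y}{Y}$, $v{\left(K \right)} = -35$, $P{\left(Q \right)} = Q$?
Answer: $\frac{7}{82787} \approx 8.4554 \cdot 10^{-5}$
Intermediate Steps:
$S = - \frac{7}{1107}$ ($S = \frac{7}{-3 + \left(-48 + 25\right) \left(7 + 41\right)} = \frac{7}{-3 - 1104} = \frac{7}{-1107} = 7 \left(- \frac{1}{1107}\right) = - \frac{7}{1107} \approx -0.0063234$)
$H{\left(Y,h \right)} = 1 + \frac{Y}{h}$ ($H{\left(Y,h \right)} = \frac{Y}{h} + \frac{Y}{Y} = \frac{Y}{h} + 1 = 1 + \frac{Y}{h}$)
$\frac{1}{H{\left(-75,S \right)} + v{\left(-40 \right)}} = \frac{1}{\frac{-75 - \frac{7}{1107}}{- \frac{7}{1107}} - 35} = \frac{1}{\left(- \frac{1107}{7}\right) \left(- \frac{83032}{1107}\right) - 35} = \frac{1}{\frac{83032}{7} - 35} = \frac{1}{\frac{82787}{7}} = \frac{7}{82787}$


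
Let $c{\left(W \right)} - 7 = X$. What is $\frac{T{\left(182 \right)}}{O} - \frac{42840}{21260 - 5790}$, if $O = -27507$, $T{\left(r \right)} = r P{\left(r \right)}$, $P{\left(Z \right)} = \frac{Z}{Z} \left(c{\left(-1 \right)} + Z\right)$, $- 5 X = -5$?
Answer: $- \frac{1439792}{357591} \approx -4.0264$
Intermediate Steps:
$X = 1$ ($X = \left(- \frac{1}{5}\right) \left(-5\right) = 1$)
$c{\left(W \right)} = 8$ ($c{\left(W \right)} = 7 + 1 = 8$)
$P{\left(Z \right)} = 8 + Z$ ($P{\left(Z \right)} = \frac{Z}{Z} \left(8 + Z\right) = 1 \left(8 + Z\right) = 8 + Z$)
$T{\left(r \right)} = r \left(8 + r\right)$
$\frac{T{\left(182 \right)}}{O} - \frac{42840}{21260 - 5790} = \frac{182 \left(8 + 182\right)}{-27507} - \frac{42840}{21260 - 5790} = 182 \cdot 190 \left(- \frac{1}{27507}\right) - \frac{42840}{21260 - 5790} = 34580 \left(- \frac{1}{27507}\right) - \frac{42840}{15470} = - \frac{34580}{27507} - \frac{36}{13} = - \frac{1439792}{357591}$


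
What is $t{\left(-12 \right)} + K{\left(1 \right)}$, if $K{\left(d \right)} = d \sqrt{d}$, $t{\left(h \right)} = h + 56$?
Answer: $45$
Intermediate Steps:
$t{\left(h \right)} = 56 + h$
$K{\left(d \right)} = d^{\frac{3}{2}}$
$t{\left(-12 \right)} + K{\left(1 \right)} = \left(56 - 12\right) + 1^{\frac{3}{2}} = 44 + 1 = 45$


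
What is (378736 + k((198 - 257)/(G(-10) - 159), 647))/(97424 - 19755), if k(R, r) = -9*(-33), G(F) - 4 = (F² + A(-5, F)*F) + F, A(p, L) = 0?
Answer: 379033/77669 ≈ 4.8801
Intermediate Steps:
G(F) = 4 + F + F² (G(F) = 4 + ((F² + 0*F) + F) = 4 + ((F² + 0) + F) = 4 + (F² + F) = 4 + (F + F²) = 4 + F + F²)
k(R, r) = 297
(378736 + k((198 - 257)/(G(-10) - 159), 647))/(97424 - 19755) = (378736 + 297)/(97424 - 19755) = 379033/77669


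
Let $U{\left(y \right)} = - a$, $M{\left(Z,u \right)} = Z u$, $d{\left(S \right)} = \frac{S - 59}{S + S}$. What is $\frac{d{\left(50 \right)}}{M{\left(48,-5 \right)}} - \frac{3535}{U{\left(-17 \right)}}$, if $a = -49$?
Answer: $- \frac{4039979}{56000} \approx -72.142$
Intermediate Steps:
$d{\left(S \right)} = \frac{-59 + S}{2 S}$
$U{\left(y \right)} = 49$ ($U{\left(y \right)} = \left(-1\right) \left(-49\right) = 49$)
$\frac{d{\left(50 \right)}}{M{\left(48,-5 \right)}} - \frac{3535}{U{\left(-17 \right)}} = \frac{\frac{1}{2} \cdot \frac{1}{50} \left(-59 + 50\right)}{48 \left(-5\right)} - \frac{3535}{49} = \frac{\frac{1}{2} \cdot \frac{1}{50} \left(-9\right)}{-240} - \frac{505}{7} = \left(- \frac{9}{100}\right) \left(- \frac{1}{240}\right) - \frac{505}{7} = \frac{3}{8000} - \frac{505}{7} = - \frac{4039979}{56000}$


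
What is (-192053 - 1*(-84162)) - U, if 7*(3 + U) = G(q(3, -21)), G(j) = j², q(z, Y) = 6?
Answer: -755252/7 ≈ -1.0789e+5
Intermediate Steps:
U = 15/7 (U = -3 + (⅐)*6² = -3 + (⅐)*36 = -3 + 36/7 = 15/7 ≈ 2.1429)
(-192053 - 1*(-84162)) - U = (-192053 - 1*(-84162)) - 1*15/7 = (-192053 + 84162) - 15/7 = -107891 - 15/7 = -755252/7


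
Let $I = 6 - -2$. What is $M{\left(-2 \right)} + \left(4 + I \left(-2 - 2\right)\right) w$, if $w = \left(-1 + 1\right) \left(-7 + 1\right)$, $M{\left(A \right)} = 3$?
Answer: $3$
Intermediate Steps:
$I = 8$ ($I = 6 + 2 = 8$)
$w = 0$ ($w = 0 \left(-6\right) = 0$)
$M{\left(-2 \right)} + \left(4 + I \left(-2 - 2\right)\right) w = 3 + \left(4 + 8 \left(-2 - 2\right)\right) 0 = 3 + \left(4 + 8 \left(-4\right)\right) 0 = 3 + \left(4 - 32\right) 0 = 3 - 0 = 3 + 0 = 3$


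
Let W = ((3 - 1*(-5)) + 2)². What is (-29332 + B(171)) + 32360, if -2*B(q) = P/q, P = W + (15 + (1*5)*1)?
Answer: 172576/57 ≈ 3027.6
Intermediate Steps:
W = 100 (W = ((3 + 5) + 2)² = (8 + 2)² = 10² = 100)
P = 120 (P = 100 + (15 + (1*5)*1) = 100 + (15 + 5*1) = 100 + (15 + 5) = 100 + 20 = 120)
B(q) = -60/q
(-29332 + B(171)) + 32360 = (-29332 - 60/171) + 32360 = (-29332 - 60*1/171) + 32360 = (-29332 - 20/57) + 32360 = -1671944/57 + 32360 = 172576/57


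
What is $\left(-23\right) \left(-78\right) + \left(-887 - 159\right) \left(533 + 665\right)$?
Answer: $-1251314$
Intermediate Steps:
$\left(-23\right) \left(-78\right) + \left(-887 - 159\right) \left(533 + 665\right) = 1794 - 1253108 = -1251314$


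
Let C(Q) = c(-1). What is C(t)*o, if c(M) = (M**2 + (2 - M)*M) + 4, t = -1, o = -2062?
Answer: -4124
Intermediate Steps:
c(M) = 4 + M**2 + M*(2 - M) (c(M) = (M**2 + M*(2 - M)) + 4 = 4 + M**2 + M*(2 - M))
C(Q) = 2 (C(Q) = 4 + 2*(-1) = 4 - 2 = 2)
C(t)*o = 2*(-2062) = -4124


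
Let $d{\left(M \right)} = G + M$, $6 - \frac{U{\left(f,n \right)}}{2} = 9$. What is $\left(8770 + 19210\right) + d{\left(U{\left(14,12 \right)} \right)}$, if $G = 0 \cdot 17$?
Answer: $27974$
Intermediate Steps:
$U{\left(f,n \right)} = -6$ ($U{\left(f,n \right)} = 12 - 18 = -6$)
$G = 0$
$d{\left(M \right)} = M$ ($d{\left(M \right)} = 0 + M = M$)
$\left(8770 + 19210\right) + d{\left(U{\left(14,12 \right)} \right)} = \left(8770 + 19210\right) - 6 = 27980 - 6 = 27974$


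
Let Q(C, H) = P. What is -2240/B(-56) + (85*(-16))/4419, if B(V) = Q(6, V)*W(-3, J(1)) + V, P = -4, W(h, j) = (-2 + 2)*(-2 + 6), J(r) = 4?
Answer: 175400/4419 ≈ 39.692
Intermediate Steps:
W(h, j) = 0 (W(h, j) = 0*4 = 0)
Q(C, H) = -4
B(V) = V (B(V) = -4*0 + V = 0 + V = V)
-2240/B(-56) + (85*(-16))/4419 = -2240/(-56) + (85*(-16))/4419 = -2240*(-1/56) - 1360*1/4419 = 40 - 1360/4419 = 175400/4419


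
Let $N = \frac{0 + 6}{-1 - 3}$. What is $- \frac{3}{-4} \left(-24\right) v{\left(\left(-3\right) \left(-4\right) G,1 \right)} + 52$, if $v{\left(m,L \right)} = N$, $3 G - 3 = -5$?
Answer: $79$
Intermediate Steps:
$G = - \frac{2}{3}$ ($G = 1 + \frac{1}{3} \left(-5\right) = 1 - \frac{5}{3} = - \frac{2}{3} \approx -0.66667$)
$N = - \frac{3}{2}$ ($N = \frac{6}{-4} = 6 \left(- \frac{1}{4}\right) = - \frac{3}{2} \approx -1.5$)
$v{\left(m,L \right)} = - \frac{3}{2}$
$- \frac{3}{-4} \left(-24\right) v{\left(\left(-3\right) \left(-4\right) G,1 \right)} + 52 = - \frac{3}{-4} \left(-24\right) \left(- \frac{3}{2}\right) + 52 = \left(-3\right) \left(- \frac{1}{4}\right) \left(-24\right) \left(- \frac{3}{2}\right) + 52 = \frac{3}{4} \left(-24\right) \left(- \frac{3}{2}\right) + 52 = \left(-18\right) \left(- \frac{3}{2}\right) + 52 = 27 + 52 = 79$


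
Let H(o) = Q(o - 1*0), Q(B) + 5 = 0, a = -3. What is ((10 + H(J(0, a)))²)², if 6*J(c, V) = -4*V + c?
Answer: 625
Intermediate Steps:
J(c, V) = -2*V/3 + c/6 (J(c, V) = (-4*V + c)/6 = (c - 4*V)/6 = -2*V/3 + c/6)
Q(B) = -5 (Q(B) = -5 + 0 = -5)
H(o) = -5
((10 + H(J(0, a)))²)² = ((10 - 5)²)² = (5²)² = 25² = 625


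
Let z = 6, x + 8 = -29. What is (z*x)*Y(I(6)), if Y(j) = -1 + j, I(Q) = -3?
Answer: 888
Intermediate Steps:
x = -37 (x = -8 - 29 = -37)
(z*x)*Y(I(6)) = (6*(-37))*(-1 - 3) = -222*(-4) = 888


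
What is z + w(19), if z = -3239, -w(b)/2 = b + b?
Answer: -3315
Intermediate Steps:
w(b) = -4*b (w(b) = -2*(b + b) = -4*b)
z + w(19) = -3239 - 4*19 = -3239 - 76 = -3315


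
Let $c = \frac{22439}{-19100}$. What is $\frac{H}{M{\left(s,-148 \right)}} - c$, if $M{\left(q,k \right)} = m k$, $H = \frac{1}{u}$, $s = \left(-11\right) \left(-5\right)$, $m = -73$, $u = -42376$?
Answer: $\frac{2568313543089}{2186139701600} \approx 1.1748$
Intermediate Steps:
$s = 55$
$H = - \frac{1}{42376}$ ($H = \frac{1}{-42376} = - \frac{1}{42376} \approx -2.3598 \cdot 10^{-5}$)
$c = - \frac{22439}{19100}$ ($c = 22439 \left(- \frac{1}{19100}\right) = - \frac{22439}{19100} \approx -1.1748$)
$M{\left(q,k \right)} = - 73 k$
$\frac{H}{M{\left(s,-148 \right)}} - c = - \frac{1}{42376 \left(\left(-73\right) \left(-148\right)\right)} - - \frac{22439}{19100} = - \frac{1}{42376 \cdot 10804} + \frac{22439}{19100} = \left(- \frac{1}{42376}\right) \frac{1}{10804} + \frac{22439}{19100} = - \frac{1}{457830304} + \frac{22439}{19100} = \frac{2568313543089}{2186139701600}$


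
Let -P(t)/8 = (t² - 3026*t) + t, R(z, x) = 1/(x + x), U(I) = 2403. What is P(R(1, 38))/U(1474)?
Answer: 76633/578322 ≈ 0.13251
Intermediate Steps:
R(z, x) = 1/(2*x)
P(t) = -8*t² + 24200*t (P(t) = -8*((t² - 3026*t) + t) = -8*(t² - 3025*t) = -8*t² + 24200*t)
P(R(1, 38))/U(1474) = (8*((½)/38)*(3025 - 1/(2*38)))/2403 = (8*((½)*(1/38))*(3025 - 1/(2*38)))*(1/2403) = (8*(1/76)*(3025 - 1*1/76))*(1/2403) = (8*(1/76)*(3025 - 1/76))*(1/2403) = (8*(1/76)*(229899/76))*(1/2403) = (229899/722)*(1/2403) = 76633/578322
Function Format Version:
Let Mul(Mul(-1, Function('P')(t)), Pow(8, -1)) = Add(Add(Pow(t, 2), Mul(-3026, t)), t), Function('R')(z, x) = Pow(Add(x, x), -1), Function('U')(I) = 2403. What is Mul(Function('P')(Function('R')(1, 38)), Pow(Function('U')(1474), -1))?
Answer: Rational(76633, 578322) ≈ 0.13251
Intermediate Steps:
Function('R')(z, x) = Mul(Rational(1, 2), Pow(x, -1)) (Function('R')(z, x) = Pow(Mul(2, x), -1) = Mul(Rational(1, 2), Pow(x, -1)))
Function('P')(t) = Add(Mul(-8, Pow(t, 2)), Mul(24200, t)) (Function('P')(t) = Mul(-8, Add(Add(Pow(t, 2), Mul(-3026, t)), t)) = Mul(-8, Add(Pow(t, 2), Mul(-3025, t))) = Add(Mul(-8, Pow(t, 2)), Mul(24200, t)))
Mul(Function('P')(Function('R')(1, 38)), Pow(Function('U')(1474), -1)) = Mul(Mul(8, Mul(Rational(1, 2), Pow(38, -1)), Add(3025, Mul(-1, Mul(Rational(1, 2), Pow(38, -1))))), Pow(2403, -1)) = Mul(Mul(8, Mul(Rational(1, 2), Rational(1, 38)), Add(3025, Mul(-1, Mul(Rational(1, 2), Rational(1, 38))))), Rational(1, 2403)) = Mul(Mul(8, Rational(1, 76), Add(3025, Mul(-1, Rational(1, 76)))), Rational(1, 2403)) = Mul(Mul(8, Rational(1, 76), Add(3025, Rational(-1, 76))), Rational(1, 2403)) = Mul(Mul(8, Rational(1, 76), Rational(229899, 76)), Rational(1, 2403)) = Mul(Rational(229899, 722), Rational(1, 2403)) = Rational(76633, 578322)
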